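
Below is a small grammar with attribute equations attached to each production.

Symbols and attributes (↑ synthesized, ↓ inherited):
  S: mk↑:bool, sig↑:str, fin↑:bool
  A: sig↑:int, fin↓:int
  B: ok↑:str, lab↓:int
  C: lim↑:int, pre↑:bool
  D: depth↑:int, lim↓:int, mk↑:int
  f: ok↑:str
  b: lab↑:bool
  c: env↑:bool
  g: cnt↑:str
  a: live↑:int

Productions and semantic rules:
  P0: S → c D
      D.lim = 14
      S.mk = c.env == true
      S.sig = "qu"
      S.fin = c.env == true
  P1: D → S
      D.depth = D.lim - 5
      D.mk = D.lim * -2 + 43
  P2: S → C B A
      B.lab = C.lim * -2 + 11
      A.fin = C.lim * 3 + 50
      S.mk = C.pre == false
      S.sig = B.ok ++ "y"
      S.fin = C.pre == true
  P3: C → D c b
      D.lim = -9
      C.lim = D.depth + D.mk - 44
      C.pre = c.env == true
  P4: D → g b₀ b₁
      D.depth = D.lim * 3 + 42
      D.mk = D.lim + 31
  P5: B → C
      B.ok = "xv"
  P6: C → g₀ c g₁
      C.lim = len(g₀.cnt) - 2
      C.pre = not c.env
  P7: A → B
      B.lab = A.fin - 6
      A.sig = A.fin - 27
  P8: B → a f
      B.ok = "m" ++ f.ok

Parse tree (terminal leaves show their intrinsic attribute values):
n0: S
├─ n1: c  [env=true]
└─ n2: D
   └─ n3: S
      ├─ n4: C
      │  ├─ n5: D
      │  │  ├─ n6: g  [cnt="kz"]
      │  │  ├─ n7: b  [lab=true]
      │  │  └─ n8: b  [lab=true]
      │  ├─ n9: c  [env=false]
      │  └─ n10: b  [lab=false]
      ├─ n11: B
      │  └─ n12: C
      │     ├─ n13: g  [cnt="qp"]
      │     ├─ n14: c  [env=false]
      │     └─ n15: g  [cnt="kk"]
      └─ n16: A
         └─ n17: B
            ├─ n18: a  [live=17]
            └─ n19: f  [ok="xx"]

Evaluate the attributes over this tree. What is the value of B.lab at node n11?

25

1. n1.env = true  [terminal]
2. n2.lim = 14  [14]
3. n5.lim = -9  [-9]
4. n6.cnt = "kz"  [terminal]
5. n7.lab = true  [terminal]
6. n8.lab = true  [terminal]
7. n5.depth = 15  [D.lim * 3 + 42]
8. n5.mk = 22  [D.lim + 31]
9. n9.env = false  [terminal]
10. n10.lab = false  [terminal]
11. n4.lim = -7  [D.depth + D.mk - 44]
12. n4.pre = false  [c.env == true]
13. n11.lab = 25  [C.lim * -2 + 11]
14. n13.cnt = "qp"  [terminal]
15. n14.env = false  [terminal]
16. n15.cnt = "kk"  [terminal]
17. n12.lim = 0  [len(g₀.cnt) - 2]
18. n12.pre = true  [not c.env]
19. n11.ok = "xv"  ["xv"]
20. n16.fin = 29  [C.lim * 3 + 50]
21. n17.lab = 23  [A.fin - 6]
22. n18.live = 17  [terminal]
23. n19.ok = "xx"  [terminal]
24. n17.ok = "mxx"  ["m" ++ f.ok]
25. n16.sig = 2  [A.fin - 27]
26. n3.mk = true  [C.pre == false]
27. n3.sig = "xvy"  [B.ok ++ "y"]
28. n3.fin = false  [C.pre == true]
29. n2.depth = 9  [D.lim - 5]
30. n2.mk = 15  [D.lim * -2 + 43]
31. n0.mk = true  [c.env == true]
32. n0.sig = "qu"  ["qu"]
33. n0.fin = true  [c.env == true]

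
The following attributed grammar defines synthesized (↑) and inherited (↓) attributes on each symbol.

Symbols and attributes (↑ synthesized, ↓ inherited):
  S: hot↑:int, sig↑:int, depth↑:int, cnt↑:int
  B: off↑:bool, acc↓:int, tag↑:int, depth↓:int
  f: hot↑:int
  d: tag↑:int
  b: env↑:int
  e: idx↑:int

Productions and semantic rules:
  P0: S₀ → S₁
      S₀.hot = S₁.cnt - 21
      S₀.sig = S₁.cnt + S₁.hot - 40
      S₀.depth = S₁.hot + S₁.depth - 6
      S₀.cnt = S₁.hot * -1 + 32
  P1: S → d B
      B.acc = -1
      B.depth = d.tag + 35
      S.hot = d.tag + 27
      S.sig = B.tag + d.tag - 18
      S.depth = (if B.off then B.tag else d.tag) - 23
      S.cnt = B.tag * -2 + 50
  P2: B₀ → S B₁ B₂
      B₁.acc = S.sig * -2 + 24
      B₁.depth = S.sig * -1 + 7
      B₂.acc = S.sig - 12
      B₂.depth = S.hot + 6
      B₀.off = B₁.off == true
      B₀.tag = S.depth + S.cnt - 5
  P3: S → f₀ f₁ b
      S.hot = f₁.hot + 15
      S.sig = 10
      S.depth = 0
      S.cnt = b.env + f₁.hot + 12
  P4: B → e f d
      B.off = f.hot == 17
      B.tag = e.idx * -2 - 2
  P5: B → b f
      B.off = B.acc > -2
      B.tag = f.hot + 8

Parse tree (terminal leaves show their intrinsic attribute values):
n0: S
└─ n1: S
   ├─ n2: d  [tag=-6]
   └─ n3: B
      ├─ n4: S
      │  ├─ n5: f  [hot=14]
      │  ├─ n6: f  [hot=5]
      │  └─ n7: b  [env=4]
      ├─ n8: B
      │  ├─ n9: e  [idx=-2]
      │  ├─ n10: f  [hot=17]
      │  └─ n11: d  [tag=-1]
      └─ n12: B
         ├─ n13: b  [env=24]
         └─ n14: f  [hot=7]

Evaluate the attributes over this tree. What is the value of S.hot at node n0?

1. n2.tag = -6  [terminal]
2. n3.acc = -1  [-1]
3. n3.depth = 29  [d.tag + 35]
4. n5.hot = 14  [terminal]
5. n6.hot = 5  [terminal]
6. n7.env = 4  [terminal]
7. n4.hot = 20  [f₁.hot + 15]
8. n4.sig = 10  [10]
9. n4.depth = 0  [0]
10. n4.cnt = 21  [b.env + f₁.hot + 12]
11. n8.acc = 4  [S.sig * -2 + 24]
12. n8.depth = -3  [S.sig * -1 + 7]
13. n9.idx = -2  [terminal]
14. n10.hot = 17  [terminal]
15. n11.tag = -1  [terminal]
16. n8.off = true  [f.hot == 17]
17. n8.tag = 2  [e.idx * -2 - 2]
18. n12.acc = -2  [S.sig - 12]
19. n12.depth = 26  [S.hot + 6]
20. n13.env = 24  [terminal]
21. n14.hot = 7  [terminal]
22. n12.off = false  [B.acc > -2]
23. n12.tag = 15  [f.hot + 8]
24. n3.off = true  [B₁.off == true]
25. n3.tag = 16  [S.depth + S.cnt - 5]
26. n1.hot = 21  [d.tag + 27]
27. n1.sig = -8  [B.tag + d.tag - 18]
28. n1.depth = -7  [(if B.off then B.tag else d.tag) - 23]
29. n1.cnt = 18  [B.tag * -2 + 50]
30. n0.hot = -3  [S₁.cnt - 21]
31. n0.sig = -1  [S₁.cnt + S₁.hot - 40]
32. n0.depth = 8  [S₁.hot + S₁.depth - 6]
33. n0.cnt = 11  [S₁.hot * -1 + 32]

-3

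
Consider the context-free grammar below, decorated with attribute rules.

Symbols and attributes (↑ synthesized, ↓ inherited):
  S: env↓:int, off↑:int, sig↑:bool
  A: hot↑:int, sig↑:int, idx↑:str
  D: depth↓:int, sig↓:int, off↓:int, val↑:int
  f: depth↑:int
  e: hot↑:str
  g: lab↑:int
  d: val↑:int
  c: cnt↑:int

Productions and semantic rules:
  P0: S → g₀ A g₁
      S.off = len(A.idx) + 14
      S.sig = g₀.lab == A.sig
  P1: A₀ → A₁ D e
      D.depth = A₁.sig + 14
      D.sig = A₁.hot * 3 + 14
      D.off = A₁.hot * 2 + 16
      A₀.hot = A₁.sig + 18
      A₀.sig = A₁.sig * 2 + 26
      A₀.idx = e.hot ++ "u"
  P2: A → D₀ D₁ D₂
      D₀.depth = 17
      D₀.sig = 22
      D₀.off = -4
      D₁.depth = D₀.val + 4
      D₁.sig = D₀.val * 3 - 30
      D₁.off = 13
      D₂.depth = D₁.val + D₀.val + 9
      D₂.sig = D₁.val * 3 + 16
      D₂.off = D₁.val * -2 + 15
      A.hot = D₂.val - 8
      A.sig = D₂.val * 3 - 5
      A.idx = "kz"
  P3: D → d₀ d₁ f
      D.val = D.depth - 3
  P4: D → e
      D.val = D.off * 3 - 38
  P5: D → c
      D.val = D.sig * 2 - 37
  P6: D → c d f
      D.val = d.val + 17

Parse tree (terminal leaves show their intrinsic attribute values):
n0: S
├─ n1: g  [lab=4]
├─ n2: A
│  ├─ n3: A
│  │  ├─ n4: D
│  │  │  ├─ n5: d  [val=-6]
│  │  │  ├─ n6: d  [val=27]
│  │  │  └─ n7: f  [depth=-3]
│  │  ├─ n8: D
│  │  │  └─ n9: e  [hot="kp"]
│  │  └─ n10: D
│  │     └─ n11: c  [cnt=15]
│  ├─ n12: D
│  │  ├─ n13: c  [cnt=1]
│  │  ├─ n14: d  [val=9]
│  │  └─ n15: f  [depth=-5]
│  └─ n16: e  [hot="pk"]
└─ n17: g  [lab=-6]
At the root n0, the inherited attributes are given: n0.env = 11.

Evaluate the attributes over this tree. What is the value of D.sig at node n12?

-7

1. n0.env = 11  [given at root]
2. n1.lab = 4  [terminal]
3. n4.depth = 17  [17]
4. n4.sig = 22  [22]
5. n4.off = -4  [-4]
6. n5.val = -6  [terminal]
7. n6.val = 27  [terminal]
8. n7.depth = -3  [terminal]
9. n4.val = 14  [D.depth - 3]
10. n8.depth = 18  [D₀.val + 4]
11. n8.sig = 12  [D₀.val * 3 - 30]
12. n8.off = 13  [13]
13. n9.hot = "kp"  [terminal]
14. n8.val = 1  [D.off * 3 - 38]
15. n10.depth = 24  [D₁.val + D₀.val + 9]
16. n10.sig = 19  [D₁.val * 3 + 16]
17. n10.off = 13  [D₁.val * -2 + 15]
18. n11.cnt = 15  [terminal]
19. n10.val = 1  [D.sig * 2 - 37]
20. n3.hot = -7  [D₂.val - 8]
21. n3.sig = -2  [D₂.val * 3 - 5]
22. n3.idx = "kz"  ["kz"]
23. n12.depth = 12  [A₁.sig + 14]
24. n12.sig = -7  [A₁.hot * 3 + 14]
25. n12.off = 2  [A₁.hot * 2 + 16]
26. n13.cnt = 1  [terminal]
27. n14.val = 9  [terminal]
28. n15.depth = -5  [terminal]
29. n12.val = 26  [d.val + 17]
30. n16.hot = "pk"  [terminal]
31. n2.hot = 16  [A₁.sig + 18]
32. n2.sig = 22  [A₁.sig * 2 + 26]
33. n2.idx = "pku"  [e.hot ++ "u"]
34. n17.lab = -6  [terminal]
35. n0.off = 17  [len(A.idx) + 14]
36. n0.sig = false  [g₀.lab == A.sig]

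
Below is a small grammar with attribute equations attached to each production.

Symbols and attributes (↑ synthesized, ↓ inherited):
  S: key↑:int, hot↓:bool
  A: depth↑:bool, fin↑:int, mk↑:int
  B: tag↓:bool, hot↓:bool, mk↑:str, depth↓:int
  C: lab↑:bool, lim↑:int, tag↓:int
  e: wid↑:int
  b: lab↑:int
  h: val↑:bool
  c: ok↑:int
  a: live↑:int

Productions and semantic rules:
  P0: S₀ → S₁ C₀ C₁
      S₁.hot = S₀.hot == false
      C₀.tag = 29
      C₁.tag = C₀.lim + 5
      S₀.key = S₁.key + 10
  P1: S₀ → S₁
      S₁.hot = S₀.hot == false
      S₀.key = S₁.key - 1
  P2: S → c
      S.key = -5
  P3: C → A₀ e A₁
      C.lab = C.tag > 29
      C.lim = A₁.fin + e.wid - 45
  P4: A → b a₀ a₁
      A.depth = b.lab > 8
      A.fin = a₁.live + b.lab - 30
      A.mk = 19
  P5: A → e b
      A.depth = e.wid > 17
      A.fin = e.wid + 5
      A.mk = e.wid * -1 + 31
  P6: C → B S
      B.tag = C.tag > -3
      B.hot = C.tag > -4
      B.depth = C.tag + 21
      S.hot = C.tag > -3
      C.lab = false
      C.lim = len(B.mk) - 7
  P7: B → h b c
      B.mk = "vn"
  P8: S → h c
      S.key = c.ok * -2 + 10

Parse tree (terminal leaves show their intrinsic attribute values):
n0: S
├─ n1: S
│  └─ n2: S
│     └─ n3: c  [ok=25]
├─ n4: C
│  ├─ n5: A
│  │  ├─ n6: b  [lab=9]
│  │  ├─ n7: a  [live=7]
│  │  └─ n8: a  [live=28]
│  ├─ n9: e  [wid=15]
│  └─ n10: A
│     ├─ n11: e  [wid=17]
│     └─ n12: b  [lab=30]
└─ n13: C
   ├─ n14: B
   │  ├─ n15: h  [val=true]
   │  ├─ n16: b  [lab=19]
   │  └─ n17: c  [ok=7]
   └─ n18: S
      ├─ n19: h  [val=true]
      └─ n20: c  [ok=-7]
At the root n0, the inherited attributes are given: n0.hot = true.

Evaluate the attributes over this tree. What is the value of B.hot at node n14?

1. n0.hot = true  [given at root]
2. n1.hot = false  [S₀.hot == false]
3. n2.hot = true  [S₀.hot == false]
4. n3.ok = 25  [terminal]
5. n2.key = -5  [-5]
6. n1.key = -6  [S₁.key - 1]
7. n4.tag = 29  [29]
8. n6.lab = 9  [terminal]
9. n7.live = 7  [terminal]
10. n8.live = 28  [terminal]
11. n5.depth = true  [b.lab > 8]
12. n5.fin = 7  [a₁.live + b.lab - 30]
13. n5.mk = 19  [19]
14. n9.wid = 15  [terminal]
15. n11.wid = 17  [terminal]
16. n12.lab = 30  [terminal]
17. n10.depth = false  [e.wid > 17]
18. n10.fin = 22  [e.wid + 5]
19. n10.mk = 14  [e.wid * -1 + 31]
20. n4.lab = false  [C.tag > 29]
21. n4.lim = -8  [A₁.fin + e.wid - 45]
22. n13.tag = -3  [C₀.lim + 5]
23. n14.tag = false  [C.tag > -3]
24. n14.hot = true  [C.tag > -4]
25. n14.depth = 18  [C.tag + 21]
26. n15.val = true  [terminal]
27. n16.lab = 19  [terminal]
28. n17.ok = 7  [terminal]
29. n14.mk = "vn"  ["vn"]
30. n18.hot = false  [C.tag > -3]
31. n19.val = true  [terminal]
32. n20.ok = -7  [terminal]
33. n18.key = 24  [c.ok * -2 + 10]
34. n13.lab = false  [false]
35. n13.lim = -5  [len(B.mk) - 7]
36. n0.key = 4  [S₁.key + 10]

true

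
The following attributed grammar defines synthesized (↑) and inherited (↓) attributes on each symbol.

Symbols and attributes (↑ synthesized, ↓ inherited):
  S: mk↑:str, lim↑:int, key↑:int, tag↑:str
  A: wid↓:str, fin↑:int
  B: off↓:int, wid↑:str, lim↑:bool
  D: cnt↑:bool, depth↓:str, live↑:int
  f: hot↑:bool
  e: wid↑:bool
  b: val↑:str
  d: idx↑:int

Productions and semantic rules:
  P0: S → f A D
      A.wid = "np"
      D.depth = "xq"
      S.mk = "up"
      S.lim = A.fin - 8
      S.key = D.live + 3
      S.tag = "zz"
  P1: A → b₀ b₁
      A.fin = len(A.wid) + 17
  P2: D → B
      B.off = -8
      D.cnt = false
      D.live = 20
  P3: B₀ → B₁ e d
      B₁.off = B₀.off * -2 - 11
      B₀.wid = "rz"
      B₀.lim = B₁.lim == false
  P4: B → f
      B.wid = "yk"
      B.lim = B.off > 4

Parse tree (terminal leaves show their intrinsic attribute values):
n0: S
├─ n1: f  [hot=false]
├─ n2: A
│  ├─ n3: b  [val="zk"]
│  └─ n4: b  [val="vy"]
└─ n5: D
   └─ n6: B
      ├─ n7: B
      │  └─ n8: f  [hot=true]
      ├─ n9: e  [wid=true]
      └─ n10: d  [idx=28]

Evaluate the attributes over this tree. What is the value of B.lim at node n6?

1. n1.hot = false  [terminal]
2. n2.wid = "np"  ["np"]
3. n3.val = "zk"  [terminal]
4. n4.val = "vy"  [terminal]
5. n2.fin = 19  [len(A.wid) + 17]
6. n5.depth = "xq"  ["xq"]
7. n6.off = -8  [-8]
8. n7.off = 5  [B₀.off * -2 - 11]
9. n8.hot = true  [terminal]
10. n7.wid = "yk"  ["yk"]
11. n7.lim = true  [B.off > 4]
12. n9.wid = true  [terminal]
13. n10.idx = 28  [terminal]
14. n6.wid = "rz"  ["rz"]
15. n6.lim = false  [B₁.lim == false]
16. n5.cnt = false  [false]
17. n5.live = 20  [20]
18. n0.mk = "up"  ["up"]
19. n0.lim = 11  [A.fin - 8]
20. n0.key = 23  [D.live + 3]
21. n0.tag = "zz"  ["zz"]

false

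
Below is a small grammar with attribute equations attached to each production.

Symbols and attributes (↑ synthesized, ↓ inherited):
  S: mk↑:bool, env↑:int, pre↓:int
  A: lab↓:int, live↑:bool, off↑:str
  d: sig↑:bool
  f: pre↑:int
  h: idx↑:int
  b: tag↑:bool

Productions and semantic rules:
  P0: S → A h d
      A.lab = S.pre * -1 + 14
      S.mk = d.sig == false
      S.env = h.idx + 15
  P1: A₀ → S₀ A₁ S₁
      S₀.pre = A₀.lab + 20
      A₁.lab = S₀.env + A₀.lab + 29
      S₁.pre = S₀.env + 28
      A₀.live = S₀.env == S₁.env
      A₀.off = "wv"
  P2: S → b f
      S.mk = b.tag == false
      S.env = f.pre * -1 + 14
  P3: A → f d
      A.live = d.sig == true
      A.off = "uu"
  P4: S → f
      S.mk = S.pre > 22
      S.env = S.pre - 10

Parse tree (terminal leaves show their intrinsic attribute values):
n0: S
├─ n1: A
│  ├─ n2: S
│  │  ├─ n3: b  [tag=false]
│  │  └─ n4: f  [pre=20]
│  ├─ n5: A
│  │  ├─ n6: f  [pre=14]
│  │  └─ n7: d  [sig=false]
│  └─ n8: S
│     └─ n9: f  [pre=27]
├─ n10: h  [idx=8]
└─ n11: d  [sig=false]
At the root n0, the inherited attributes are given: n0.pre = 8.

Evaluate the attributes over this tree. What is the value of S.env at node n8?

12

1. n0.pre = 8  [given at root]
2. n1.lab = 6  [S.pre * -1 + 14]
3. n2.pre = 26  [A₀.lab + 20]
4. n3.tag = false  [terminal]
5. n4.pre = 20  [terminal]
6. n2.mk = true  [b.tag == false]
7. n2.env = -6  [f.pre * -1 + 14]
8. n5.lab = 29  [S₀.env + A₀.lab + 29]
9. n6.pre = 14  [terminal]
10. n7.sig = false  [terminal]
11. n5.live = false  [d.sig == true]
12. n5.off = "uu"  ["uu"]
13. n8.pre = 22  [S₀.env + 28]
14. n9.pre = 27  [terminal]
15. n8.mk = false  [S.pre > 22]
16. n8.env = 12  [S.pre - 10]
17. n1.live = false  [S₀.env == S₁.env]
18. n1.off = "wv"  ["wv"]
19. n10.idx = 8  [terminal]
20. n11.sig = false  [terminal]
21. n0.mk = true  [d.sig == false]
22. n0.env = 23  [h.idx + 15]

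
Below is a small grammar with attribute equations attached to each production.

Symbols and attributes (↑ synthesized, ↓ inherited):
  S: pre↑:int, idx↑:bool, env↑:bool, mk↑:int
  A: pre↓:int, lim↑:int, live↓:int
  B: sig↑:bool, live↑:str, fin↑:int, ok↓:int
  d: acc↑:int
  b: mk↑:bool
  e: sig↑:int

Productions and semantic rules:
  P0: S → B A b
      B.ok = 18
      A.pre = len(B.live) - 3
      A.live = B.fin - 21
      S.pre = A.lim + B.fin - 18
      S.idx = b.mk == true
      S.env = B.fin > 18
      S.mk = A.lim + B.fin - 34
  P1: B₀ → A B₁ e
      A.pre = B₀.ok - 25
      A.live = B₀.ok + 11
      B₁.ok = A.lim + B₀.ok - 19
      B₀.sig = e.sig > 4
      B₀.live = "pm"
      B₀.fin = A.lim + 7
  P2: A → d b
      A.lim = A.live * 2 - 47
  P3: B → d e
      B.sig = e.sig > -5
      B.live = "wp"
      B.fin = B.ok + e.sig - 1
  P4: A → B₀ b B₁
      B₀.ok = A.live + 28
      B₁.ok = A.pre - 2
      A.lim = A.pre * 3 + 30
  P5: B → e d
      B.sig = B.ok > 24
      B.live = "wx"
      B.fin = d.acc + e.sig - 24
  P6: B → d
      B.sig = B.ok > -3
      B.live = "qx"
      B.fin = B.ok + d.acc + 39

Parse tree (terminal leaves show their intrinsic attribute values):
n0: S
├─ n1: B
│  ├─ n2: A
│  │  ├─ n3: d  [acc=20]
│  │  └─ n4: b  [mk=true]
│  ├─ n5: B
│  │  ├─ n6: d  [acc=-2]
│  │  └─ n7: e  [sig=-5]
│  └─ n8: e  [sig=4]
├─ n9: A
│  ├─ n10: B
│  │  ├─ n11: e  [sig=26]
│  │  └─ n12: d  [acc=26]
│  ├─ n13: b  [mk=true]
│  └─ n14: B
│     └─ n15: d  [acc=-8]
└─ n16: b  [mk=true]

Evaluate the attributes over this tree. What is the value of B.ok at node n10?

1. n1.ok = 18  [18]
2. n2.pre = -7  [B₀.ok - 25]
3. n2.live = 29  [B₀.ok + 11]
4. n3.acc = 20  [terminal]
5. n4.mk = true  [terminal]
6. n2.lim = 11  [A.live * 2 - 47]
7. n5.ok = 10  [A.lim + B₀.ok - 19]
8. n6.acc = -2  [terminal]
9. n7.sig = -5  [terminal]
10. n5.sig = false  [e.sig > -5]
11. n5.live = "wp"  ["wp"]
12. n5.fin = 4  [B.ok + e.sig - 1]
13. n8.sig = 4  [terminal]
14. n1.sig = false  [e.sig > 4]
15. n1.live = "pm"  ["pm"]
16. n1.fin = 18  [A.lim + 7]
17. n9.pre = -1  [len(B.live) - 3]
18. n9.live = -3  [B.fin - 21]
19. n10.ok = 25  [A.live + 28]
20. n11.sig = 26  [terminal]
21. n12.acc = 26  [terminal]
22. n10.sig = true  [B.ok > 24]
23. n10.live = "wx"  ["wx"]
24. n10.fin = 28  [d.acc + e.sig - 24]
25. n13.mk = true  [terminal]
26. n14.ok = -3  [A.pre - 2]
27. n15.acc = -8  [terminal]
28. n14.sig = false  [B.ok > -3]
29. n14.live = "qx"  ["qx"]
30. n14.fin = 28  [B.ok + d.acc + 39]
31. n9.lim = 27  [A.pre * 3 + 30]
32. n16.mk = true  [terminal]
33. n0.pre = 27  [A.lim + B.fin - 18]
34. n0.idx = true  [b.mk == true]
35. n0.env = false  [B.fin > 18]
36. n0.mk = 11  [A.lim + B.fin - 34]

25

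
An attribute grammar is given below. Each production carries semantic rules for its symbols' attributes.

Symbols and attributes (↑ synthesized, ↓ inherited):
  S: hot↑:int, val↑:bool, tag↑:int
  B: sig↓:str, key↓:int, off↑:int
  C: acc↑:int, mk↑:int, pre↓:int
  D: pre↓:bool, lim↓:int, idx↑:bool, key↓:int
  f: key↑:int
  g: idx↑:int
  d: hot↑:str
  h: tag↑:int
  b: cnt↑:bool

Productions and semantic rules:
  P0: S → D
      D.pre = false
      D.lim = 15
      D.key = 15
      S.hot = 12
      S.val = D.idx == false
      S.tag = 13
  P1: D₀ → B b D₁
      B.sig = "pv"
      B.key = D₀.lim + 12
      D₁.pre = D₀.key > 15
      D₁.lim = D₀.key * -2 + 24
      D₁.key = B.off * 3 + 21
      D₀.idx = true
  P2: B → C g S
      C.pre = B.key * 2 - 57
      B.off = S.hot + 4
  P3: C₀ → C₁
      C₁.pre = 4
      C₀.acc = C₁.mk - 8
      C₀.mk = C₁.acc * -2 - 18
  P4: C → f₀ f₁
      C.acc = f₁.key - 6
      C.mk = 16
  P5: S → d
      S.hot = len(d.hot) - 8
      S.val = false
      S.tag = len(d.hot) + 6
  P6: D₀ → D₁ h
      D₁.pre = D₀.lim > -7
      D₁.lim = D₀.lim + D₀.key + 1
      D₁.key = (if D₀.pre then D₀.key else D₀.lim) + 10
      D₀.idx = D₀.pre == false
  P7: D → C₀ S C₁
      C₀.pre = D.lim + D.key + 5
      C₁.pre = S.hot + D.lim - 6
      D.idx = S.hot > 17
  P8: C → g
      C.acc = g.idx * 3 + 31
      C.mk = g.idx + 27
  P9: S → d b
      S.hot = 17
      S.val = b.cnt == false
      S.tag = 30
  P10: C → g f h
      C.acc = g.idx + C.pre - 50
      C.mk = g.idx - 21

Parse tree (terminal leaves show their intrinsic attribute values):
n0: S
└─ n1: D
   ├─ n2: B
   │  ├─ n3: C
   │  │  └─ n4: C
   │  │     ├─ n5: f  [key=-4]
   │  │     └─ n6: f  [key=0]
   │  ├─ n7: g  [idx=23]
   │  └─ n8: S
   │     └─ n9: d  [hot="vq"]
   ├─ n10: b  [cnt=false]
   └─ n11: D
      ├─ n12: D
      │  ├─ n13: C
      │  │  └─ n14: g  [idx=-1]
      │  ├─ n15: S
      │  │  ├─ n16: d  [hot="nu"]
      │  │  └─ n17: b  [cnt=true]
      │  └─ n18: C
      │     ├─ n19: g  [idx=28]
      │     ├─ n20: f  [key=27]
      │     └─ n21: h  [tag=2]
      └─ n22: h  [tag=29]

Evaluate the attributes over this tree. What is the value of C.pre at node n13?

19

1. n1.pre = false  [false]
2. n1.lim = 15  [15]
3. n1.key = 15  [15]
4. n2.sig = "pv"  ["pv"]
5. n2.key = 27  [D₀.lim + 12]
6. n3.pre = -3  [B.key * 2 - 57]
7. n4.pre = 4  [4]
8. n5.key = -4  [terminal]
9. n6.key = 0  [terminal]
10. n4.acc = -6  [f₁.key - 6]
11. n4.mk = 16  [16]
12. n3.acc = 8  [C₁.mk - 8]
13. n3.mk = -6  [C₁.acc * -2 - 18]
14. n7.idx = 23  [terminal]
15. n9.hot = "vq"  [terminal]
16. n8.hot = -6  [len(d.hot) - 8]
17. n8.val = false  [false]
18. n8.tag = 8  [len(d.hot) + 6]
19. n2.off = -2  [S.hot + 4]
20. n10.cnt = false  [terminal]
21. n11.pre = false  [D₀.key > 15]
22. n11.lim = -6  [D₀.key * -2 + 24]
23. n11.key = 15  [B.off * 3 + 21]
24. n12.pre = true  [D₀.lim > -7]
25. n12.lim = 10  [D₀.lim + D₀.key + 1]
26. n12.key = 4  [(if D₀.pre then D₀.key else D₀.lim) + 10]
27. n13.pre = 19  [D.lim + D.key + 5]
28. n14.idx = -1  [terminal]
29. n13.acc = 28  [g.idx * 3 + 31]
30. n13.mk = 26  [g.idx + 27]
31. n16.hot = "nu"  [terminal]
32. n17.cnt = true  [terminal]
33. n15.hot = 17  [17]
34. n15.val = false  [b.cnt == false]
35. n15.tag = 30  [30]
36. n18.pre = 21  [S.hot + D.lim - 6]
37. n19.idx = 28  [terminal]
38. n20.key = 27  [terminal]
39. n21.tag = 2  [terminal]
40. n18.acc = -1  [g.idx + C.pre - 50]
41. n18.mk = 7  [g.idx - 21]
42. n12.idx = false  [S.hot > 17]
43. n22.tag = 29  [terminal]
44. n11.idx = true  [D₀.pre == false]
45. n1.idx = true  [true]
46. n0.hot = 12  [12]
47. n0.val = false  [D.idx == false]
48. n0.tag = 13  [13]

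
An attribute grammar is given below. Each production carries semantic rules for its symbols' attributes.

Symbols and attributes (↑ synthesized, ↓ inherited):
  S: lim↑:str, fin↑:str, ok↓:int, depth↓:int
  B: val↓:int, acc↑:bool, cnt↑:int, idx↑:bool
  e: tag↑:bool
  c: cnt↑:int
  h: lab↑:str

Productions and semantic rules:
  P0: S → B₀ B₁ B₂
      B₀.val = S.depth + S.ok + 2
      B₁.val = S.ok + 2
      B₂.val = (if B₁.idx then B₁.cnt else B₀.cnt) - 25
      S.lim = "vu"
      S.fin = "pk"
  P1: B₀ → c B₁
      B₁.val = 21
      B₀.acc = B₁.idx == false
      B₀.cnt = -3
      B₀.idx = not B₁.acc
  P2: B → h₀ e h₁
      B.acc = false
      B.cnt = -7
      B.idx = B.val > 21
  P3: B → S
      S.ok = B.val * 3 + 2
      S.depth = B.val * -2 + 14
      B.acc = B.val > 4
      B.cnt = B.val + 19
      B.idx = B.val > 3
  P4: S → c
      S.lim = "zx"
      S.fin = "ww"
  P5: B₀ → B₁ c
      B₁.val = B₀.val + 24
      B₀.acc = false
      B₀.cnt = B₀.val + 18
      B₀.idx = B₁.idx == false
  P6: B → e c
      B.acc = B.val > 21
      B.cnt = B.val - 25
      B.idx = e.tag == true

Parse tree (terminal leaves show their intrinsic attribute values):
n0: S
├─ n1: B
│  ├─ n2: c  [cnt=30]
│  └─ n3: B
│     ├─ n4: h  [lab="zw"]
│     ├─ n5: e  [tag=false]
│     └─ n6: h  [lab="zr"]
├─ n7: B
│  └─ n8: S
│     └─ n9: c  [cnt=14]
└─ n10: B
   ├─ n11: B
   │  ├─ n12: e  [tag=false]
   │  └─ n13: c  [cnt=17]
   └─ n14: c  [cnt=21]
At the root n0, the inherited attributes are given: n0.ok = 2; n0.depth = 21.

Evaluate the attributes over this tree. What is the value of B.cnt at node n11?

-3

1. n0.ok = 2  [given at root]
2. n0.depth = 21  [given at root]
3. n1.val = 25  [S.depth + S.ok + 2]
4. n2.cnt = 30  [terminal]
5. n3.val = 21  [21]
6. n4.lab = "zw"  [terminal]
7. n5.tag = false  [terminal]
8. n6.lab = "zr"  [terminal]
9. n3.acc = false  [false]
10. n3.cnt = -7  [-7]
11. n3.idx = false  [B.val > 21]
12. n1.acc = true  [B₁.idx == false]
13. n1.cnt = -3  [-3]
14. n1.idx = true  [not B₁.acc]
15. n7.val = 4  [S.ok + 2]
16. n8.ok = 14  [B.val * 3 + 2]
17. n8.depth = 6  [B.val * -2 + 14]
18. n9.cnt = 14  [terminal]
19. n8.lim = "zx"  ["zx"]
20. n8.fin = "ww"  ["ww"]
21. n7.acc = false  [B.val > 4]
22. n7.cnt = 23  [B.val + 19]
23. n7.idx = true  [B.val > 3]
24. n10.val = -2  [(if B₁.idx then B₁.cnt else B₀.cnt) - 25]
25. n11.val = 22  [B₀.val + 24]
26. n12.tag = false  [terminal]
27. n13.cnt = 17  [terminal]
28. n11.acc = true  [B.val > 21]
29. n11.cnt = -3  [B.val - 25]
30. n11.idx = false  [e.tag == true]
31. n14.cnt = 21  [terminal]
32. n10.acc = false  [false]
33. n10.cnt = 16  [B₀.val + 18]
34. n10.idx = true  [B₁.idx == false]
35. n0.lim = "vu"  ["vu"]
36. n0.fin = "pk"  ["pk"]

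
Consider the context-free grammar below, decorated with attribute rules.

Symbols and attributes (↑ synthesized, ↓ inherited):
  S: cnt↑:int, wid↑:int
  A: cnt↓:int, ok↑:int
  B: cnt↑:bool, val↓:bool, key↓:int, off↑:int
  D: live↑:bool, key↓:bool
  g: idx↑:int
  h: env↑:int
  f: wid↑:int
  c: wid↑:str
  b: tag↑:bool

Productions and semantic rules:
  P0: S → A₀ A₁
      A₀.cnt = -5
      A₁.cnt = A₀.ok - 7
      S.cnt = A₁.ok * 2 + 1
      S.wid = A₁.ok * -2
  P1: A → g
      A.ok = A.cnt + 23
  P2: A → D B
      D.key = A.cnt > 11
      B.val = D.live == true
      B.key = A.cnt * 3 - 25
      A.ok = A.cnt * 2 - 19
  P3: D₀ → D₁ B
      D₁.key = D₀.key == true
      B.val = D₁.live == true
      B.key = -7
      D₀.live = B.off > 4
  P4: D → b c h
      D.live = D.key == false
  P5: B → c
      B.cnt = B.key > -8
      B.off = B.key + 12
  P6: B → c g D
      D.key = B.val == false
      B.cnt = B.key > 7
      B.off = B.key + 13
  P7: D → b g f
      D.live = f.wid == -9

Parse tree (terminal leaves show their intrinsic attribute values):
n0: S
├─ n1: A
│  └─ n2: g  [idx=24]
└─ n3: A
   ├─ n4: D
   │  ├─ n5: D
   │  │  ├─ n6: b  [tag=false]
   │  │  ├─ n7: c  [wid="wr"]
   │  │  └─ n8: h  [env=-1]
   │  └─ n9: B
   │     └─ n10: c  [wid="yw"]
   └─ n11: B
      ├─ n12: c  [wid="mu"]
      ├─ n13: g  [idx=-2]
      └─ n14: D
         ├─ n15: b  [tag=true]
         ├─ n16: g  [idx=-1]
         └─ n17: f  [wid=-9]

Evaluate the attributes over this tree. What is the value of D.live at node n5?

1. n1.cnt = -5  [-5]
2. n2.idx = 24  [terminal]
3. n1.ok = 18  [A.cnt + 23]
4. n3.cnt = 11  [A₀.ok - 7]
5. n4.key = false  [A.cnt > 11]
6. n5.key = false  [D₀.key == true]
7. n6.tag = false  [terminal]
8. n7.wid = "wr"  [terminal]
9. n8.env = -1  [terminal]
10. n5.live = true  [D.key == false]
11. n9.val = true  [D₁.live == true]
12. n9.key = -7  [-7]
13. n10.wid = "yw"  [terminal]
14. n9.cnt = true  [B.key > -8]
15. n9.off = 5  [B.key + 12]
16. n4.live = true  [B.off > 4]
17. n11.val = true  [D.live == true]
18. n11.key = 8  [A.cnt * 3 - 25]
19. n12.wid = "mu"  [terminal]
20. n13.idx = -2  [terminal]
21. n14.key = false  [B.val == false]
22. n15.tag = true  [terminal]
23. n16.idx = -1  [terminal]
24. n17.wid = -9  [terminal]
25. n14.live = true  [f.wid == -9]
26. n11.cnt = true  [B.key > 7]
27. n11.off = 21  [B.key + 13]
28. n3.ok = 3  [A.cnt * 2 - 19]
29. n0.cnt = 7  [A₁.ok * 2 + 1]
30. n0.wid = -6  [A₁.ok * -2]

true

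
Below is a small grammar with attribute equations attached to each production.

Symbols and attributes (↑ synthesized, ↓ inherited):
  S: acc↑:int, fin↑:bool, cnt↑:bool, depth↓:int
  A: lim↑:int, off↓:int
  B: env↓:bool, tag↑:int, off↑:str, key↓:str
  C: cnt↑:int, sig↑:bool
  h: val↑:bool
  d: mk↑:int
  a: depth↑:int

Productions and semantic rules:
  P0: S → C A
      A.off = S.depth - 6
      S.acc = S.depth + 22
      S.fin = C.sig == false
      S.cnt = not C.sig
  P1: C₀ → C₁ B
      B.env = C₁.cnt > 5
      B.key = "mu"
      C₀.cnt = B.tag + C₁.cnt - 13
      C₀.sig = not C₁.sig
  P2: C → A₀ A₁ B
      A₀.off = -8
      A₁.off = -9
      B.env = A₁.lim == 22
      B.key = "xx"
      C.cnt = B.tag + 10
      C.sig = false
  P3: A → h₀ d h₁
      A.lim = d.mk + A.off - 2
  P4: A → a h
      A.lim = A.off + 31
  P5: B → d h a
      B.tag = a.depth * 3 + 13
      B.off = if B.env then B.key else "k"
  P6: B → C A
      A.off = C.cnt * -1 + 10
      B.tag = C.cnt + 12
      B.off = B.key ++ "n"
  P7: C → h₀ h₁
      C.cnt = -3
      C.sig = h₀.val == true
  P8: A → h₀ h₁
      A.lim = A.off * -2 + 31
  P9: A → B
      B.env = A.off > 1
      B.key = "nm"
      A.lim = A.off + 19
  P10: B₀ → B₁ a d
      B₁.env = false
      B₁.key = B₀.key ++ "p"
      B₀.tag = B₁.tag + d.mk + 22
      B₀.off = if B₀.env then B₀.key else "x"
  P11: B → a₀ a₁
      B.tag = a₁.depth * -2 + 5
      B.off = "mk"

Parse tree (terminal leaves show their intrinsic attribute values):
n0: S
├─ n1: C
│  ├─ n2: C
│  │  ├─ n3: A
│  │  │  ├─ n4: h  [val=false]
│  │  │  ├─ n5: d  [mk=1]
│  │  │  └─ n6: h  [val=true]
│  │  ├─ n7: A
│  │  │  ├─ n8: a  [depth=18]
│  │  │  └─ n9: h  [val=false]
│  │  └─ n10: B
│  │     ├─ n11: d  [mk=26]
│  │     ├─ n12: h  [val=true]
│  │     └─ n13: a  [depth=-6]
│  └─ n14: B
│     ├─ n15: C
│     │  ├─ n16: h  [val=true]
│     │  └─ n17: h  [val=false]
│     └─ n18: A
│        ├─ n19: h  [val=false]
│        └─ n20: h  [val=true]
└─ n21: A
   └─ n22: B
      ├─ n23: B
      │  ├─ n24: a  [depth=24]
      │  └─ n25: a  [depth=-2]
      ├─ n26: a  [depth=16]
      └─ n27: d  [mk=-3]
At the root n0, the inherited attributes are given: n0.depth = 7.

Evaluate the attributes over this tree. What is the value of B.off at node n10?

1. n0.depth = 7  [given at root]
2. n3.off = -8  [-8]
3. n4.val = false  [terminal]
4. n5.mk = 1  [terminal]
5. n6.val = true  [terminal]
6. n3.lim = -9  [d.mk + A.off - 2]
7. n7.off = -9  [-9]
8. n8.depth = 18  [terminal]
9. n9.val = false  [terminal]
10. n7.lim = 22  [A.off + 31]
11. n10.env = true  [A₁.lim == 22]
12. n10.key = "xx"  ["xx"]
13. n11.mk = 26  [terminal]
14. n12.val = true  [terminal]
15. n13.depth = -6  [terminal]
16. n10.tag = -5  [a.depth * 3 + 13]
17. n10.off = "xx"  [if B.env then B.key else "k"]
18. n2.cnt = 5  [B.tag + 10]
19. n2.sig = false  [false]
20. n14.env = false  [C₁.cnt > 5]
21. n14.key = "mu"  ["mu"]
22. n16.val = true  [terminal]
23. n17.val = false  [terminal]
24. n15.cnt = -3  [-3]
25. n15.sig = true  [h₀.val == true]
26. n18.off = 13  [C.cnt * -1 + 10]
27. n19.val = false  [terminal]
28. n20.val = true  [terminal]
29. n18.lim = 5  [A.off * -2 + 31]
30. n14.tag = 9  [C.cnt + 12]
31. n14.off = "mun"  [B.key ++ "n"]
32. n1.cnt = 1  [B.tag + C₁.cnt - 13]
33. n1.sig = true  [not C₁.sig]
34. n21.off = 1  [S.depth - 6]
35. n22.env = false  [A.off > 1]
36. n22.key = "nm"  ["nm"]
37. n23.env = false  [false]
38. n23.key = "nmp"  [B₀.key ++ "p"]
39. n24.depth = 24  [terminal]
40. n25.depth = -2  [terminal]
41. n23.tag = 9  [a₁.depth * -2 + 5]
42. n23.off = "mk"  ["mk"]
43. n26.depth = 16  [terminal]
44. n27.mk = -3  [terminal]
45. n22.tag = 28  [B₁.tag + d.mk + 22]
46. n22.off = "x"  [if B₀.env then B₀.key else "x"]
47. n21.lim = 20  [A.off + 19]
48. n0.acc = 29  [S.depth + 22]
49. n0.fin = false  [C.sig == false]
50. n0.cnt = false  [not C.sig]

"xx"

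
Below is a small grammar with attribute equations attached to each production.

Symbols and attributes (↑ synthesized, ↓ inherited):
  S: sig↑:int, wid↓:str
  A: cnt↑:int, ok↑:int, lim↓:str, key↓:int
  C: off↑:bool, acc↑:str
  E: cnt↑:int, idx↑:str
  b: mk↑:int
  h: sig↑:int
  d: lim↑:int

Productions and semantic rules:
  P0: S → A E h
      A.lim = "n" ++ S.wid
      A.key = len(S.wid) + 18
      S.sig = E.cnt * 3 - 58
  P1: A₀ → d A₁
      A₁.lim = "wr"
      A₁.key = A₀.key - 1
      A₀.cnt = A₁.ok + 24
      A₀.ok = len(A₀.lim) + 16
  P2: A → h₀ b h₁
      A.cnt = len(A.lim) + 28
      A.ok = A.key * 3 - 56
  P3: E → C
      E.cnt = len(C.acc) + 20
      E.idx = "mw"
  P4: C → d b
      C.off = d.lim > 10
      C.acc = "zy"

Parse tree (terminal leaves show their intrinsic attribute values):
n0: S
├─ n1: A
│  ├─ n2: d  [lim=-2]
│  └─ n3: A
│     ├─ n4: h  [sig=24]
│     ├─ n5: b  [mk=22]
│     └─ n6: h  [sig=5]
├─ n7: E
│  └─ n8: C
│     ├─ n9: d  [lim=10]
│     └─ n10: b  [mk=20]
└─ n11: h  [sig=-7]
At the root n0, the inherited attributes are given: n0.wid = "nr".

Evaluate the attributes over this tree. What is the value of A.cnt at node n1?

1. n0.wid = "nr"  [given at root]
2. n1.lim = "nnr"  ["n" ++ S.wid]
3. n1.key = 20  [len(S.wid) + 18]
4. n2.lim = -2  [terminal]
5. n3.lim = "wr"  ["wr"]
6. n3.key = 19  [A₀.key - 1]
7. n4.sig = 24  [terminal]
8. n5.mk = 22  [terminal]
9. n6.sig = 5  [terminal]
10. n3.cnt = 30  [len(A.lim) + 28]
11. n3.ok = 1  [A.key * 3 - 56]
12. n1.cnt = 25  [A₁.ok + 24]
13. n1.ok = 19  [len(A₀.lim) + 16]
14. n9.lim = 10  [terminal]
15. n10.mk = 20  [terminal]
16. n8.off = false  [d.lim > 10]
17. n8.acc = "zy"  ["zy"]
18. n7.cnt = 22  [len(C.acc) + 20]
19. n7.idx = "mw"  ["mw"]
20. n11.sig = -7  [terminal]
21. n0.sig = 8  [E.cnt * 3 - 58]

25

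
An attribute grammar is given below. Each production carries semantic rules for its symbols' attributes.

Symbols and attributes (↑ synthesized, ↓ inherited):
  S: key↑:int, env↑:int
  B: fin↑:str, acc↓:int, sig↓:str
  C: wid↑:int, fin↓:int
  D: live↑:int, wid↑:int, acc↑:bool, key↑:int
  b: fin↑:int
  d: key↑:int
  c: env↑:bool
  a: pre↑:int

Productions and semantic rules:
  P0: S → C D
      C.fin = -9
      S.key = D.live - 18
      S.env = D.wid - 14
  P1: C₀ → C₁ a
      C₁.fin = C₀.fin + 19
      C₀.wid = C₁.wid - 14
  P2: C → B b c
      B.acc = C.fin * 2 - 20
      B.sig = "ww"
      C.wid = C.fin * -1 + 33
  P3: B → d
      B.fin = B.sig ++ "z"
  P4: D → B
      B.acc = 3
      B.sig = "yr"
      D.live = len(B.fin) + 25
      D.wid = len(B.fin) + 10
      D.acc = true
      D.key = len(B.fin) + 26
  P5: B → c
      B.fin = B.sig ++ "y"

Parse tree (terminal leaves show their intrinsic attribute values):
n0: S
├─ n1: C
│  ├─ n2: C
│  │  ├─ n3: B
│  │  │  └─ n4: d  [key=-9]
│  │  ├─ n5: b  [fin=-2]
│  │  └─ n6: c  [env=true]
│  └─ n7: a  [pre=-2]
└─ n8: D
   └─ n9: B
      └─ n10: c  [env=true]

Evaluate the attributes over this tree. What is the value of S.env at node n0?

-1

1. n1.fin = -9  [-9]
2. n2.fin = 10  [C₀.fin + 19]
3. n3.acc = 0  [C.fin * 2 - 20]
4. n3.sig = "ww"  ["ww"]
5. n4.key = -9  [terminal]
6. n3.fin = "wwz"  [B.sig ++ "z"]
7. n5.fin = -2  [terminal]
8. n6.env = true  [terminal]
9. n2.wid = 23  [C.fin * -1 + 33]
10. n7.pre = -2  [terminal]
11. n1.wid = 9  [C₁.wid - 14]
12. n9.acc = 3  [3]
13. n9.sig = "yr"  ["yr"]
14. n10.env = true  [terminal]
15. n9.fin = "yry"  [B.sig ++ "y"]
16. n8.live = 28  [len(B.fin) + 25]
17. n8.wid = 13  [len(B.fin) + 10]
18. n8.acc = true  [true]
19. n8.key = 29  [len(B.fin) + 26]
20. n0.key = 10  [D.live - 18]
21. n0.env = -1  [D.wid - 14]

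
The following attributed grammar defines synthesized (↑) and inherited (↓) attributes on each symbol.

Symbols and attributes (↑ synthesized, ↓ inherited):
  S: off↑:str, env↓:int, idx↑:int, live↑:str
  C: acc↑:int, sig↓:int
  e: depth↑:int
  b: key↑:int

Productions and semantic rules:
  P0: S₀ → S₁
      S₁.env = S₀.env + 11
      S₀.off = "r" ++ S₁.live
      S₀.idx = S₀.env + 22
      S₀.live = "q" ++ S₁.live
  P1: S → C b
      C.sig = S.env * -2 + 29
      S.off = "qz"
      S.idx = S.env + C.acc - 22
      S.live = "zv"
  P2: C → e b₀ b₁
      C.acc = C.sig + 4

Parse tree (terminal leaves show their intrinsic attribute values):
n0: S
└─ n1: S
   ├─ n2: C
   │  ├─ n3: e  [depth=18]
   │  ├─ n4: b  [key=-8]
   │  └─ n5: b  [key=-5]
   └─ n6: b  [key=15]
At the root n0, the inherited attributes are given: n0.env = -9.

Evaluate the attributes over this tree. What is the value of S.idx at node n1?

9

1. n0.env = -9  [given at root]
2. n1.env = 2  [S₀.env + 11]
3. n2.sig = 25  [S.env * -2 + 29]
4. n3.depth = 18  [terminal]
5. n4.key = -8  [terminal]
6. n5.key = -5  [terminal]
7. n2.acc = 29  [C.sig + 4]
8. n6.key = 15  [terminal]
9. n1.off = "qz"  ["qz"]
10. n1.idx = 9  [S.env + C.acc - 22]
11. n1.live = "zv"  ["zv"]
12. n0.off = "rzv"  ["r" ++ S₁.live]
13. n0.idx = 13  [S₀.env + 22]
14. n0.live = "qzv"  ["q" ++ S₁.live]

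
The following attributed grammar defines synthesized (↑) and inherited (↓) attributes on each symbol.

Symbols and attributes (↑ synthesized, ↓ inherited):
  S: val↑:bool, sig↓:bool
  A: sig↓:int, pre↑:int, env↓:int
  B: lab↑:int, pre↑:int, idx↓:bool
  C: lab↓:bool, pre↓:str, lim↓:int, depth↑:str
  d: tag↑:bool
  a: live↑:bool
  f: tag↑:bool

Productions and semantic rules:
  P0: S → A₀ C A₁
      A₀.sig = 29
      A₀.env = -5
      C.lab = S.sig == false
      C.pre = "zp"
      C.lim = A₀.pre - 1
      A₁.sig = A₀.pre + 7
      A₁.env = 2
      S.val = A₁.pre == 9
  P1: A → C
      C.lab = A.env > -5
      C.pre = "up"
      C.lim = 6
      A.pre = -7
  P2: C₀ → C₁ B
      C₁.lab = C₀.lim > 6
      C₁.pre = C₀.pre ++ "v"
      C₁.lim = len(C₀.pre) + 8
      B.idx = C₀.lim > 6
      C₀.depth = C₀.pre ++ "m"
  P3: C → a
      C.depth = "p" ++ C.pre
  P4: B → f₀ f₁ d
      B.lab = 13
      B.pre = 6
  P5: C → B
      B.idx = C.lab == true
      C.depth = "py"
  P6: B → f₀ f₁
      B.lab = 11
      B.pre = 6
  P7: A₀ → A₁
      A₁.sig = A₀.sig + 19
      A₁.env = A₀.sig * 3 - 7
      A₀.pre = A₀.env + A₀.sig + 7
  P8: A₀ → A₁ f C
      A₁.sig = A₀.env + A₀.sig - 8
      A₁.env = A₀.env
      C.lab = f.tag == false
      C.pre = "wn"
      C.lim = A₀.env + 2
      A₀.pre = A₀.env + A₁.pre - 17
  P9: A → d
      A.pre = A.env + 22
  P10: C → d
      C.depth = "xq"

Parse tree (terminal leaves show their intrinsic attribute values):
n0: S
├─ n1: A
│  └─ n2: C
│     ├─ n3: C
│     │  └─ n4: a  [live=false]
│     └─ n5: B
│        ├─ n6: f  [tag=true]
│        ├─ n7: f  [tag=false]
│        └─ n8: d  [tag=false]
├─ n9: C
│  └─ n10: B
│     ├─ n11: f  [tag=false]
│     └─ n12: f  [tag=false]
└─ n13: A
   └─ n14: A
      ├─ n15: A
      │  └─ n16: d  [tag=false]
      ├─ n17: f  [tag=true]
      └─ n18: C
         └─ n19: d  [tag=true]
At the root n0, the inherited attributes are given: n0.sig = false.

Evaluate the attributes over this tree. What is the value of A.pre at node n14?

-9

1. n0.sig = false  [given at root]
2. n1.sig = 29  [29]
3. n1.env = -5  [-5]
4. n2.lab = false  [A.env > -5]
5. n2.pre = "up"  ["up"]
6. n2.lim = 6  [6]
7. n3.lab = false  [C₀.lim > 6]
8. n3.pre = "upv"  [C₀.pre ++ "v"]
9. n3.lim = 10  [len(C₀.pre) + 8]
10. n4.live = false  [terminal]
11. n3.depth = "pupv"  ["p" ++ C.pre]
12. n5.idx = false  [C₀.lim > 6]
13. n6.tag = true  [terminal]
14. n7.tag = false  [terminal]
15. n8.tag = false  [terminal]
16. n5.lab = 13  [13]
17. n5.pre = 6  [6]
18. n2.depth = "upm"  [C₀.pre ++ "m"]
19. n1.pre = -7  [-7]
20. n9.lab = true  [S.sig == false]
21. n9.pre = "zp"  ["zp"]
22. n9.lim = -8  [A₀.pre - 1]
23. n10.idx = true  [C.lab == true]
24. n11.tag = false  [terminal]
25. n12.tag = false  [terminal]
26. n10.lab = 11  [11]
27. n10.pre = 6  [6]
28. n9.depth = "py"  ["py"]
29. n13.sig = 0  [A₀.pre + 7]
30. n13.env = 2  [2]
31. n14.sig = 19  [A₀.sig + 19]
32. n14.env = -7  [A₀.sig * 3 - 7]
33. n15.sig = 4  [A₀.env + A₀.sig - 8]
34. n15.env = -7  [A₀.env]
35. n16.tag = false  [terminal]
36. n15.pre = 15  [A.env + 22]
37. n17.tag = true  [terminal]
38. n18.lab = false  [f.tag == false]
39. n18.pre = "wn"  ["wn"]
40. n18.lim = -5  [A₀.env + 2]
41. n19.tag = true  [terminal]
42. n18.depth = "xq"  ["xq"]
43. n14.pre = -9  [A₀.env + A₁.pre - 17]
44. n13.pre = 9  [A₀.env + A₀.sig + 7]
45. n0.val = true  [A₁.pre == 9]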